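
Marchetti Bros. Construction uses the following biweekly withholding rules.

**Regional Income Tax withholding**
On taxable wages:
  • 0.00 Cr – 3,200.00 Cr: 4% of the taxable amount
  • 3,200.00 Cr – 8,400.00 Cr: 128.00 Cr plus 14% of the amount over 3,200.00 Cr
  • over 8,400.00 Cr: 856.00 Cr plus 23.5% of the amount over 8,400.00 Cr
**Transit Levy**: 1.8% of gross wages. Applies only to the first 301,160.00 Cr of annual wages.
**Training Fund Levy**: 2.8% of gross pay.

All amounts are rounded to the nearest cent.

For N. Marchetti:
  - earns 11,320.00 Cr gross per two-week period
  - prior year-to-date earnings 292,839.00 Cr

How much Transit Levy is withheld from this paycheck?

149.78 Cr

Transit Levy: cap 301,160.00 Cr − YTD 292,839.00 Cr = 8,321.00 Cr subject; 1.8% × 8,321.00 Cr = 149.78 Cr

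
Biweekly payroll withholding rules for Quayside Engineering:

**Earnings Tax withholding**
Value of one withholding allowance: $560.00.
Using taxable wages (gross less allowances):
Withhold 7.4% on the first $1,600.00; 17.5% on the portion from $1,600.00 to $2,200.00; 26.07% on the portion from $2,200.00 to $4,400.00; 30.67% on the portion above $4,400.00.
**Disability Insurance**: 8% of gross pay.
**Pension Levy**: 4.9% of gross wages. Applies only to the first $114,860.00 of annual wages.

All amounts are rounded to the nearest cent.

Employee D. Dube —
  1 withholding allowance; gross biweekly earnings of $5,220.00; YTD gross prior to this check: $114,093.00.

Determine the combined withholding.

Earnings Tax: taxable = $5,220.00 − 1×$560.00 = $4,660.00
  $796.94 + 30.67% × ($4,660.00 − $4,400.00) = $796.94 + 30.67% × $260.00 = $876.68
Disability Insurance: 8% × $5,220.00 = $417.60
Pension Levy: cap $114,860.00 − YTD $114,093.00 = $767.00 subject; 4.9% × $767.00 = $37.58
Total: $876.68 + $417.60 + $37.58 = $1,331.86

$1,331.86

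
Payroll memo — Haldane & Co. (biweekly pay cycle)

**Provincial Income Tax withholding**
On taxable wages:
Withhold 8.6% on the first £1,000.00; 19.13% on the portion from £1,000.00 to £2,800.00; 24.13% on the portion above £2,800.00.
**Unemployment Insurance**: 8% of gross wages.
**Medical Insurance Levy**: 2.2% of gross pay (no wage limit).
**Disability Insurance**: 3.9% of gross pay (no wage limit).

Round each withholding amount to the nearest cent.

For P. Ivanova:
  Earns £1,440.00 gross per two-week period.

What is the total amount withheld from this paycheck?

£373.21

Provincial Income Tax: taxable = £1,440.00
  £86.00 + 19.13% × (£1,440.00 − £1,000.00) = £86.00 + 19.13% × £440.00 = £170.17
Unemployment Insurance: 8% × £1,440.00 = £115.20
Medical Insurance Levy: 2.2% × £1,440.00 = £31.68
Disability Insurance: 3.9% × £1,440.00 = £56.16
Total: £170.17 + £115.20 + £31.68 + £56.16 = £373.21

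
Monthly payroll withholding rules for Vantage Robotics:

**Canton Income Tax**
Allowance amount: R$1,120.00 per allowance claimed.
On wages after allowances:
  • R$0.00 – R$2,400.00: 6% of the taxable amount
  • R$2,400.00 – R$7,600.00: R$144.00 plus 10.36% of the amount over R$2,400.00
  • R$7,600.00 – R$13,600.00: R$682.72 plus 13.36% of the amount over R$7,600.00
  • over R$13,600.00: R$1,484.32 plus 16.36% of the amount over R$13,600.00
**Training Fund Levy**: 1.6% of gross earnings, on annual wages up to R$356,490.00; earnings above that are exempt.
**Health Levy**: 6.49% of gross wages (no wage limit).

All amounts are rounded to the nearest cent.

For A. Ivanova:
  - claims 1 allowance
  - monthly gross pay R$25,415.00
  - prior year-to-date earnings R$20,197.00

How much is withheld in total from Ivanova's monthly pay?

R$5,290.09

Canton Income Tax: taxable = R$25,415.00 − 1×R$1,120.00 = R$24,295.00
  R$1,484.32 + 16.36% × (R$24,295.00 − R$13,600.00) = R$1,484.32 + 16.36% × R$10,695.00 = R$3,234.02
Training Fund Levy: 1.6% × R$25,415.00 = R$406.64
Health Levy: 6.49% × R$25,415.00 = R$1,649.43
Total: R$3,234.02 + R$406.64 + R$1,649.43 = R$5,290.09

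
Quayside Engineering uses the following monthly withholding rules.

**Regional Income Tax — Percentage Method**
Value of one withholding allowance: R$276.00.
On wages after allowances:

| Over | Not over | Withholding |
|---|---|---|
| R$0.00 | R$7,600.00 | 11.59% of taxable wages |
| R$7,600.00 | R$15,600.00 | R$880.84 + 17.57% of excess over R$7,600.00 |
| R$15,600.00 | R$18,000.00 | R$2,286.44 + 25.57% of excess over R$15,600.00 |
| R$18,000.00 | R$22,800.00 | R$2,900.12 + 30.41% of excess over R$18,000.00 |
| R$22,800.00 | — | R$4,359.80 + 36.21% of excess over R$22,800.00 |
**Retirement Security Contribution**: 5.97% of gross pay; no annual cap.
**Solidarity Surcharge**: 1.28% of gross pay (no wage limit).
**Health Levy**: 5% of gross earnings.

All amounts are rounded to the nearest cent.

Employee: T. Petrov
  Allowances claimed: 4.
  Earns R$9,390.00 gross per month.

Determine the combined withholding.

Regional Income Tax: taxable = R$9,390.00 − 4×R$276.00 = R$8,286.00
  R$880.84 + 17.57% × (R$8,286.00 − R$7,600.00) = R$880.84 + 17.57% × R$686.00 = R$1,001.37
Retirement Security Contribution: 5.97% × R$9,390.00 = R$560.58
Solidarity Surcharge: 1.28% × R$9,390.00 = R$120.19
Health Levy: 5% × R$9,390.00 = R$469.50
Total: R$1,001.37 + R$560.58 + R$120.19 + R$469.50 = R$2,151.64

R$2,151.64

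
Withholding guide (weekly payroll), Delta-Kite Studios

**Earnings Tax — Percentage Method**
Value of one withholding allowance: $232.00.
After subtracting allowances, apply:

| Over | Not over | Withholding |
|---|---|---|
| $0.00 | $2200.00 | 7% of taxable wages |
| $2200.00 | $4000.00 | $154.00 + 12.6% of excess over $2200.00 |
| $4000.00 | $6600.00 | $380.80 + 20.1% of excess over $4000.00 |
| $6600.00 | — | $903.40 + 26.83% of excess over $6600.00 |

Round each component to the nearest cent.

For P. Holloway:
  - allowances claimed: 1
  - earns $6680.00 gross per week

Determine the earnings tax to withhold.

Earnings Tax: taxable = $6680.00 − 1×$232.00 = $6448.00
  $380.80 + 20.1% × ($6448.00 − $4000.00) = $380.80 + 20.1% × $2448.00 = $872.85

$872.85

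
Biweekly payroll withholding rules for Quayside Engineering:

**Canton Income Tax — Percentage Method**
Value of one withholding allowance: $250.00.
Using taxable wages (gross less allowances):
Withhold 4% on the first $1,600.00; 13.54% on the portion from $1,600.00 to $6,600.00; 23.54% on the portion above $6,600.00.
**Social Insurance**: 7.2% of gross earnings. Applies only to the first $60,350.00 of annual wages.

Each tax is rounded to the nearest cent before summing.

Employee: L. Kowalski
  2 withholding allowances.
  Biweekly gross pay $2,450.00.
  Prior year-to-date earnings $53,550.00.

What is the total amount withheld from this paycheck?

$287.79

Canton Income Tax: taxable = $2,450.00 − 2×$250.00 = $1,950.00
  $64.00 + 13.54% × ($1,950.00 − $1,600.00) = $64.00 + 13.54% × $350.00 = $111.39
Social Insurance: 7.2% × $2,450.00 = $176.40
Total: $111.39 + $176.40 = $287.79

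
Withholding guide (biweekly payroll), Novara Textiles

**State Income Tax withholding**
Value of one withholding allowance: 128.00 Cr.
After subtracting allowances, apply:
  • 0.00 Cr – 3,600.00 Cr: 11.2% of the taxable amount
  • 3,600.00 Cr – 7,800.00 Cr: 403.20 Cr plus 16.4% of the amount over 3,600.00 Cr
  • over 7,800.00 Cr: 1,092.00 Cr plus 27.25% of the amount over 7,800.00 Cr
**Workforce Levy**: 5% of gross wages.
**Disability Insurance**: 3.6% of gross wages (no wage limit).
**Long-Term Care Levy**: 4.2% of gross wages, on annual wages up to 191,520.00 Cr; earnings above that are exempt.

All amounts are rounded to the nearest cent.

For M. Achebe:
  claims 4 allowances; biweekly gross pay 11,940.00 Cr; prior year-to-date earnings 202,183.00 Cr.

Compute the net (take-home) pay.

8,832.53 Cr

State Income Tax: taxable = 11,940.00 Cr − 4×128.00 Cr = 11,428.00 Cr
  1,092.00 Cr + 27.25% × (11,428.00 Cr − 7,800.00 Cr) = 1,092.00 Cr + 27.25% × 3,628.00 Cr = 2,080.63 Cr
Workforce Levy: 5% × 11,940.00 Cr = 597.00 Cr
Disability Insurance: 3.6% × 11,940.00 Cr = 429.84 Cr
Long-Term Care Levy: YTD 202,183.00 Cr ≥ cap 191,520.00 Cr → 0.00 Cr
Total withheld: 2,080.63 Cr + 597.00 Cr + 429.84 Cr + 0.00 Cr = 3,107.47 Cr
Net pay: 11,940.00 Cr − 3,107.47 Cr = 8,832.53 Cr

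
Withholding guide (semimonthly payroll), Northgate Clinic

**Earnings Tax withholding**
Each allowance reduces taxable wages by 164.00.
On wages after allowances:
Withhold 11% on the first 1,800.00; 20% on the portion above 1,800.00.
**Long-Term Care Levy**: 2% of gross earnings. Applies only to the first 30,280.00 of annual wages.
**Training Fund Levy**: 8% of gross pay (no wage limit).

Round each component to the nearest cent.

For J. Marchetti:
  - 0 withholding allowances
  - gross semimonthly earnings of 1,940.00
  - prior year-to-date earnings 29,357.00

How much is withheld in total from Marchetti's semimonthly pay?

Earnings Tax: taxable = 1,940.00
  198.00 + 20% × (1,940.00 − 1,800.00) = 198.00 + 20% × 140.00 = 226.00
Long-Term Care Levy: cap 30,280.00 − YTD 29,357.00 = 923.00 subject; 2% × 923.00 = 18.46
Training Fund Levy: 8% × 1,940.00 = 155.20
Total: 226.00 + 18.46 + 155.20 = 399.66

399.66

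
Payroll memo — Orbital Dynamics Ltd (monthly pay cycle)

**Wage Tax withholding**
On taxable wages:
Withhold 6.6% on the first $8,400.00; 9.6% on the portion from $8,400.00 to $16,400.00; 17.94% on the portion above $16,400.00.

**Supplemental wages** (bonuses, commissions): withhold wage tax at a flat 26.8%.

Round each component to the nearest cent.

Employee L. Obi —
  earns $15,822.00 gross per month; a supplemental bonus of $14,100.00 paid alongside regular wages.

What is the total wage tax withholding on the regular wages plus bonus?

$5,045.71

Wage Tax: taxable = $15,822.00
  $554.40 + 9.6% × ($15,822.00 − $8,400.00) = $554.40 + 9.6% × $7,422.00 = $1,266.91
Supplemental (26.8% flat on bonus): 26.8% × $14,100.00 = $3,778.80
Total wage tax: $1,266.91 + $3,778.80 = $5,045.71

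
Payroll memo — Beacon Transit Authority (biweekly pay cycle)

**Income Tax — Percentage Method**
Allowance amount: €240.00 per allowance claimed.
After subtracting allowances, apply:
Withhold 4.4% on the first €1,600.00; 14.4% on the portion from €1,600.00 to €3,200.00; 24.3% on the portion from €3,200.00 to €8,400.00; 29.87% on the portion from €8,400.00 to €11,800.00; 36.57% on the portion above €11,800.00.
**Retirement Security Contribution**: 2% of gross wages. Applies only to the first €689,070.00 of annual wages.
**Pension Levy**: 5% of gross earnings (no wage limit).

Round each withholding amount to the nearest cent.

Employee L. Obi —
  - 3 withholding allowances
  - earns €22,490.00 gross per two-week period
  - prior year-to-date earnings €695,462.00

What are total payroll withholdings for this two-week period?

€7,350.51

Income Tax: taxable = €22,490.00 − 3×€240.00 = €21,770.00
  €2,579.98 + 36.57% × (€21,770.00 − €11,800.00) = €2,579.98 + 36.57% × €9,970.00 = €6,226.01
Retirement Security Contribution: YTD €695,462.00 ≥ cap €689,070.00 → €0.00
Pension Levy: 5% × €22,490.00 = €1,124.50
Total: €6,226.01 + €0.00 + €1,124.50 = €7,350.51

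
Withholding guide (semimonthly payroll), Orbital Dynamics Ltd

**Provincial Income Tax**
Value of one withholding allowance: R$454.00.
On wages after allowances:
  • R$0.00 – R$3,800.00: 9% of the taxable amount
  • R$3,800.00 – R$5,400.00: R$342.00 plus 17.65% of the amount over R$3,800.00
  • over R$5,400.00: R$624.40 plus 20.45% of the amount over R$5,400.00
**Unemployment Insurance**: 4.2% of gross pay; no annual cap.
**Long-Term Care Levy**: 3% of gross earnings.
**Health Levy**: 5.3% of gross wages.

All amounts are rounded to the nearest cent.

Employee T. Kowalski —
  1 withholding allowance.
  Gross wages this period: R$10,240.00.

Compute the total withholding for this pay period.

Provincial Income Tax: taxable = R$10,240.00 − 1×R$454.00 = R$9,786.00
  R$624.40 + 20.45% × (R$9,786.00 − R$5,400.00) = R$624.40 + 20.45% × R$4,386.00 = R$1,521.34
Unemployment Insurance: 4.2% × R$10,240.00 = R$430.08
Long-Term Care Levy: 3% × R$10,240.00 = R$307.20
Health Levy: 5.3% × R$10,240.00 = R$542.72
Total: R$1,521.34 + R$430.08 + R$307.20 + R$542.72 = R$2,801.34

R$2,801.34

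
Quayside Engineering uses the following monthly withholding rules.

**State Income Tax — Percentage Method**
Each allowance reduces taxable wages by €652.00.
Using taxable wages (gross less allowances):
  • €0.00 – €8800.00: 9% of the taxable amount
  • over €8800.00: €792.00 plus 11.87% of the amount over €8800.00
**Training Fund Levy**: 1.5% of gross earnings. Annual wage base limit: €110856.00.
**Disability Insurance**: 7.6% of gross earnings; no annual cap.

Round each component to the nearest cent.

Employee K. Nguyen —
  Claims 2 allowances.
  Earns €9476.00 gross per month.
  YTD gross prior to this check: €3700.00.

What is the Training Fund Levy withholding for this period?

€142.14

Training Fund Levy: 1.5% × €9476.00 = €142.14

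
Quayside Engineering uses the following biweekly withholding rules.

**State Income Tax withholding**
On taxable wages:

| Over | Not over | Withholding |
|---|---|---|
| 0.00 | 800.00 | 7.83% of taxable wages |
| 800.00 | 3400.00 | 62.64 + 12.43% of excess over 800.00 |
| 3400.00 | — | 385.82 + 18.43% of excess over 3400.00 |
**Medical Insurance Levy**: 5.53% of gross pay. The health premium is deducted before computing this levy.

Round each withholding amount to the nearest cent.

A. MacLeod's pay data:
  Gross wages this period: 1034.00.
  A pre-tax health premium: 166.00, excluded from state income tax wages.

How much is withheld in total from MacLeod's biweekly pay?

119.09

State Income Tax: taxable = 1034.00 − 166.00 = 868.00
  62.64 + 12.43% × (868.00 − 800.00) = 62.64 + 12.43% × 68.00 = 71.09
Medical Insurance Levy: 5.53% × 868.00 = 48.00
Total: 71.09 + 48.00 = 119.09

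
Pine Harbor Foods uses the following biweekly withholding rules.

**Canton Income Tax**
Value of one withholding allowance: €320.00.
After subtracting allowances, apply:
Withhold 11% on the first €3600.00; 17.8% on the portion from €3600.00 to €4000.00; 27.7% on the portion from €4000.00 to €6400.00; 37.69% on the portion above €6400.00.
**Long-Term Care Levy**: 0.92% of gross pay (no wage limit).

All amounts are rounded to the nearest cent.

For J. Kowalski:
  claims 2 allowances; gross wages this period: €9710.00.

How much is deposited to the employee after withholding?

€7482.35

Canton Income Tax: taxable = €9710.00 − 2×€320.00 = €9070.00
  €1132.00 + 37.69% × (€9070.00 − €6400.00) = €1132.00 + 37.69% × €2670.00 = €2138.32
Long-Term Care Levy: 0.92% × €9710.00 = €89.33
Total withheld: €2138.32 + €89.33 = €2227.65
Net pay: €9710.00 − €2227.65 = €7482.35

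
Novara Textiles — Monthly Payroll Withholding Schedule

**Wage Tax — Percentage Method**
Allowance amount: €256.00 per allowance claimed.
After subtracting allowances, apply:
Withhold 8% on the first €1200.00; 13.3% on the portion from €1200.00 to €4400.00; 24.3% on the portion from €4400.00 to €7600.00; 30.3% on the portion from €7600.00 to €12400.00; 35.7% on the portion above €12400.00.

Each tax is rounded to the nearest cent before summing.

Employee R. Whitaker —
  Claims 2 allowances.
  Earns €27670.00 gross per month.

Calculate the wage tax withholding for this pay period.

€8022.21

Wage Tax: taxable = €27670.00 − 2×€256.00 = €27158.00
  €2753.60 + 35.7% × (€27158.00 − €12400.00) = €2753.60 + 35.7% × €14758.00 = €8022.21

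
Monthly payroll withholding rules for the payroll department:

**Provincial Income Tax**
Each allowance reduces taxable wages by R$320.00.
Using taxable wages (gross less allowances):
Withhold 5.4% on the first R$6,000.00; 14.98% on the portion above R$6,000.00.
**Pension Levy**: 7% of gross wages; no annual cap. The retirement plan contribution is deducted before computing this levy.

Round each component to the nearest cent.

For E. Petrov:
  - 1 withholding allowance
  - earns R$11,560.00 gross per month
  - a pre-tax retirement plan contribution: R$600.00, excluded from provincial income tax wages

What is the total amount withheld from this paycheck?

R$1,786.27

Provincial Income Tax: taxable = R$11,560.00 − R$600.00 − 1×R$320.00 = R$10,640.00
  R$324.00 + 14.98% × (R$10,640.00 − R$6,000.00) = R$324.00 + 14.98% × R$4,640.00 = R$1,019.07
Pension Levy: 7% × R$10,960.00 = R$767.20
Total: R$1,019.07 + R$767.20 = R$1,786.27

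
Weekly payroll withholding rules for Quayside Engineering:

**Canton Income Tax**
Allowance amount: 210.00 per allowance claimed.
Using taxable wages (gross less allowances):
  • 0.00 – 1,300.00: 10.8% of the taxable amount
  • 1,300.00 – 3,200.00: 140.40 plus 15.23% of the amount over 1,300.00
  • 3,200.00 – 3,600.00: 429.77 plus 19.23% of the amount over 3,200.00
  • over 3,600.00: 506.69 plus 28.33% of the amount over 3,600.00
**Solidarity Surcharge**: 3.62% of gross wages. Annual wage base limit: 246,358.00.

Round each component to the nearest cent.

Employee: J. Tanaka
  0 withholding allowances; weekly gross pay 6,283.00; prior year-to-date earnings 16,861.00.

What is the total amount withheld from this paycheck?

1,494.22

Canton Income Tax: taxable = 6,283.00
  506.69 + 28.33% × (6,283.00 − 3,600.00) = 506.69 + 28.33% × 2,683.00 = 1,266.78
Solidarity Surcharge: 3.62% × 6,283.00 = 227.44
Total: 1,266.78 + 227.44 = 1,494.22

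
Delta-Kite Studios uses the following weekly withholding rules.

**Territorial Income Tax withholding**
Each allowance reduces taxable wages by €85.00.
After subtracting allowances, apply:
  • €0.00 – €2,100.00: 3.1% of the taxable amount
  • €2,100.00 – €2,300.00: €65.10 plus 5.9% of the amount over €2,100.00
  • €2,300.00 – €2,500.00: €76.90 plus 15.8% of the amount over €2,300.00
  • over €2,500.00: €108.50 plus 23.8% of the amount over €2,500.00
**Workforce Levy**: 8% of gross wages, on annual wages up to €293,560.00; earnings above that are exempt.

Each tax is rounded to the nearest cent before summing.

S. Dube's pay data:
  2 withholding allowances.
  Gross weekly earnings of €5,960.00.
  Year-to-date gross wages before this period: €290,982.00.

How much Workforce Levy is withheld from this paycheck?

€206.24

Workforce Levy: cap €293,560.00 − YTD €290,982.00 = €2,578.00 subject; 8% × €2,578.00 = €206.24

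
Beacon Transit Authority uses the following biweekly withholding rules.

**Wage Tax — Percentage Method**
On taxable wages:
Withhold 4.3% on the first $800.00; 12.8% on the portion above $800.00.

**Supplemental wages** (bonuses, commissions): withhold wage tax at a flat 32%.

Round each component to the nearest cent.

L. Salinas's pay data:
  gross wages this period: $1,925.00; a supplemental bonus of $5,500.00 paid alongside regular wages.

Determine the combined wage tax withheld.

$1,938.40

Wage Tax: taxable = $1,925.00
  $34.40 + 12.8% × ($1,925.00 − $800.00) = $34.40 + 12.8% × $1,125.00 = $178.40
Supplemental (32% flat on bonus): 32% × $5,500.00 = $1,760.00
Total wage tax: $178.40 + $1,760.00 = $1,938.40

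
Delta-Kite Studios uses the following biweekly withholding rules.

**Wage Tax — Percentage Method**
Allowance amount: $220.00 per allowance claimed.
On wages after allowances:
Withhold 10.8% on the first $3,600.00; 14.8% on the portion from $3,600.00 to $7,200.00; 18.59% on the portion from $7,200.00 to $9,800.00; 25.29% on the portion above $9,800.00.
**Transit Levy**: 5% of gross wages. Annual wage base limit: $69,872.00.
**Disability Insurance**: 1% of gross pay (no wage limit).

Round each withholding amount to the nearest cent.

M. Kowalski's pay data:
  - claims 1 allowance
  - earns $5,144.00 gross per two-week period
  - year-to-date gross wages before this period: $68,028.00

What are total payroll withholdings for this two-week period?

$728.39

Wage Tax: taxable = $5,144.00 − 1×$220.00 = $4,924.00
  $388.80 + 14.8% × ($4,924.00 − $3,600.00) = $388.80 + 14.8% × $1,324.00 = $584.75
Transit Levy: cap $69,872.00 − YTD $68,028.00 = $1,844.00 subject; 5% × $1,844.00 = $92.20
Disability Insurance: 1% × $5,144.00 = $51.44
Total: $584.75 + $92.20 + $51.44 = $728.39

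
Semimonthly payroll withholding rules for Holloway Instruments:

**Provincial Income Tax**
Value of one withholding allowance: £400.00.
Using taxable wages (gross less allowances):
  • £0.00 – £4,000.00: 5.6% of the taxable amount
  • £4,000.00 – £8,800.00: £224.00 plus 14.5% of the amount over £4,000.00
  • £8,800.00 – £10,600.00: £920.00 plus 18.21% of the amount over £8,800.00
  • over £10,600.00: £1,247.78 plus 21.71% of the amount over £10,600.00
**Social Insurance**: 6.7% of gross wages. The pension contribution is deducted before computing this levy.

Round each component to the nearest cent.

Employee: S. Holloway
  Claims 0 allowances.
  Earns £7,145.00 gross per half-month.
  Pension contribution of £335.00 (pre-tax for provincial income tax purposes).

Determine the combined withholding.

£1,087.72

Provincial Income Tax: taxable = £7,145.00 − £335.00 = £6,810.00
  £224.00 + 14.5% × (£6,810.00 − £4,000.00) = £224.00 + 14.5% × £2,810.00 = £631.45
Social Insurance: 6.7% × £6,810.00 = £456.27
Total: £631.45 + £456.27 = £1,087.72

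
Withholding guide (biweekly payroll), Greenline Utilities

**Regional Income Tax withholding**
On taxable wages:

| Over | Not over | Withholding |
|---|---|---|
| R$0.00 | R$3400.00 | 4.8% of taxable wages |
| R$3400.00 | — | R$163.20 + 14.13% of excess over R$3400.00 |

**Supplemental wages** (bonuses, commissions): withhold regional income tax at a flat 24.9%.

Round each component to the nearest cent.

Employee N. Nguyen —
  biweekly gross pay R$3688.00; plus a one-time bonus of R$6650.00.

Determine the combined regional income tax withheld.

Regional Income Tax: taxable = R$3688.00
  R$163.20 + 14.13% × (R$3688.00 − R$3400.00) = R$163.20 + 14.13% × R$288.00 = R$203.89
Supplemental (24.9% flat on bonus): 24.9% × R$6650.00 = R$1655.85
Total regional income tax: R$203.89 + R$1655.85 = R$1859.74

R$1859.74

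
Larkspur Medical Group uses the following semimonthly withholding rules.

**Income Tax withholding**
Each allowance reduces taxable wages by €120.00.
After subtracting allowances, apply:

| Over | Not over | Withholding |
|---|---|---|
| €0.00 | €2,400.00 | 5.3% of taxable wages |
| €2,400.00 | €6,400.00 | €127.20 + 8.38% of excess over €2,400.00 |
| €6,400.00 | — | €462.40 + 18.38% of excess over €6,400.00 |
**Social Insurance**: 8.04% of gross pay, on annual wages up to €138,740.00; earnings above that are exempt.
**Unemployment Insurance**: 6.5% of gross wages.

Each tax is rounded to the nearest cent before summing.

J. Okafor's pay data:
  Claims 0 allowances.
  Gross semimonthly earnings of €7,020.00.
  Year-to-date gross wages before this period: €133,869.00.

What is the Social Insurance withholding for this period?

€391.63

Social Insurance: cap €138,740.00 − YTD €133,869.00 = €4,871.00 subject; 8.04% × €4,871.00 = €391.63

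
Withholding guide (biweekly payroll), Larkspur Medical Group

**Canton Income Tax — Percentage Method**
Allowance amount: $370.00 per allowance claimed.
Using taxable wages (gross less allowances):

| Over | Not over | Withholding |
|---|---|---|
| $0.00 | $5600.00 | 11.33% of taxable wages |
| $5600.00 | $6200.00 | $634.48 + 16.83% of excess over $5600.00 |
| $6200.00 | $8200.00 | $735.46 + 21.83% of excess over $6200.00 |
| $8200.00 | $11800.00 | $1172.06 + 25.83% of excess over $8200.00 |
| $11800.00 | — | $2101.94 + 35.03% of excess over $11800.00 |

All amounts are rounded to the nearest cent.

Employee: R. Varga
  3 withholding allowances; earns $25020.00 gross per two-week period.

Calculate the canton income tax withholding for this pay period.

Canton Income Tax: taxable = $25020.00 − 3×$370.00 = $23910.00
  $2101.94 + 35.03% × ($23910.00 − $11800.00) = $2101.94 + 35.03% × $12110.00 = $6344.07

$6344.07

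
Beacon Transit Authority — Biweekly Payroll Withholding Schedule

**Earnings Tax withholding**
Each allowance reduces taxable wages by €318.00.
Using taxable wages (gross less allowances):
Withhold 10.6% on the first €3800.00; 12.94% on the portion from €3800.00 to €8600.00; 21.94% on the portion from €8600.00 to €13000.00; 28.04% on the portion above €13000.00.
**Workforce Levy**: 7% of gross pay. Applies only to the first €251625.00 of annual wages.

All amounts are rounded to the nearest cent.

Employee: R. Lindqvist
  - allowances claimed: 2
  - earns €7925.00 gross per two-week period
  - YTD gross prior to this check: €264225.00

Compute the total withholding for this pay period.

Earnings Tax: taxable = €7925.00 − 2×€318.00 = €7289.00
  €402.80 + 12.94% × (€7289.00 − €3800.00) = €402.80 + 12.94% × €3489.00 = €854.28
Workforce Levy: YTD €264225.00 ≥ cap €251625.00 → €0.00
Total: €854.28 + €0.00 = €854.28

€854.28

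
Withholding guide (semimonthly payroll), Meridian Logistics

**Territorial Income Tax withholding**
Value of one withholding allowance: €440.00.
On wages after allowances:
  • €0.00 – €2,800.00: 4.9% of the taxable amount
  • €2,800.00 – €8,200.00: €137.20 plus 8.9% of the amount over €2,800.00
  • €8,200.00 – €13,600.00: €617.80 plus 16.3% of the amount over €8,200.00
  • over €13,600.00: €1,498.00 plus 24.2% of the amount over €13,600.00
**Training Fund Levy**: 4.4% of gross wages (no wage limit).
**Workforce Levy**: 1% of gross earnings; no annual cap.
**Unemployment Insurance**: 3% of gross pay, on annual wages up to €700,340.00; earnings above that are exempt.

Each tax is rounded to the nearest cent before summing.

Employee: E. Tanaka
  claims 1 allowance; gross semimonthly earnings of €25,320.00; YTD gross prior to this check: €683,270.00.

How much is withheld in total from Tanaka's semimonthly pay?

Territorial Income Tax: taxable = €25,320.00 − 1×€440.00 = €24,880.00
  €1,498.00 + 24.2% × (€24,880.00 − €13,600.00) = €1,498.00 + 24.2% × €11,280.00 = €4,227.76
Training Fund Levy: 4.4% × €25,320.00 = €1,114.08
Workforce Levy: 1% × €25,320.00 = €253.20
Unemployment Insurance: cap €700,340.00 − YTD €683,270.00 = €17,070.00 subject; 3% × €17,070.00 = €512.10
Total: €4,227.76 + €1,114.08 + €253.20 + €512.10 = €6,107.14

€6,107.14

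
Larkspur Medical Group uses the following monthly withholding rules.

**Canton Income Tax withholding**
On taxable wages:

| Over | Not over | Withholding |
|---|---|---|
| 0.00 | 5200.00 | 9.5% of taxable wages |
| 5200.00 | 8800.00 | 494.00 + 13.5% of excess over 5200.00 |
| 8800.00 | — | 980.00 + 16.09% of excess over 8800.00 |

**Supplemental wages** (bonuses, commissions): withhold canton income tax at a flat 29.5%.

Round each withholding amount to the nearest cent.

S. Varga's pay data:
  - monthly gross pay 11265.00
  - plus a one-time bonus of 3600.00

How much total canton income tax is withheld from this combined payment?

2438.62

Canton Income Tax: taxable = 11265.00
  980.00 + 16.09% × (11265.00 − 8800.00) = 980.00 + 16.09% × 2465.00 = 1376.62
Supplemental (29.5% flat on bonus): 29.5% × 3600.00 = 1062.00
Total canton income tax: 1376.62 + 1062.00 = 2438.62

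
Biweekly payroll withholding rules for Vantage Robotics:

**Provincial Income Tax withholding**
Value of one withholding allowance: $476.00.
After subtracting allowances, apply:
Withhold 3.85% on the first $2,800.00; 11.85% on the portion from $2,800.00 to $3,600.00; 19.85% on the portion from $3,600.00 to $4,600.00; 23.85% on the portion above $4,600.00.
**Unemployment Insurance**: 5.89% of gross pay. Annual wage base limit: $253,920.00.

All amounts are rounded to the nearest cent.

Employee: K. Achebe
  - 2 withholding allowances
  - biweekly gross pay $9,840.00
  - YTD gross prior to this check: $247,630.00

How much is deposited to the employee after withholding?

Provincial Income Tax: taxable = $9,840.00 − 2×$476.00 = $8,888.00
  $401.10 + 23.85% × ($8,888.00 − $4,600.00) = $401.10 + 23.85% × $4,288.00 = $1,423.79
Unemployment Insurance: cap $253,920.00 − YTD $247,630.00 = $6,290.00 subject; 5.89% × $6,290.00 = $370.48
Total withheld: $1,423.79 + $370.48 = $1,794.27
Net pay: $9,840.00 − $1,794.27 = $8,045.73

$8,045.73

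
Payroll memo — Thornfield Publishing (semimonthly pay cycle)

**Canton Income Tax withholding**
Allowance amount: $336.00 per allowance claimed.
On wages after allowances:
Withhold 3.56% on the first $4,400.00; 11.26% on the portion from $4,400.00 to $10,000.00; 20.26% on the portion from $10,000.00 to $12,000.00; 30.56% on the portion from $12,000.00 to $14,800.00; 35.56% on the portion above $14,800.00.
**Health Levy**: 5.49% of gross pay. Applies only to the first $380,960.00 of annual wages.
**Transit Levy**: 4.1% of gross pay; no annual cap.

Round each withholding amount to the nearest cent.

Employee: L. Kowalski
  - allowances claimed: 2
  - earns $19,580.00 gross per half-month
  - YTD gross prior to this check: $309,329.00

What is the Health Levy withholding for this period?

$1,074.94

Health Levy: 5.49% × $19,580.00 = $1,074.94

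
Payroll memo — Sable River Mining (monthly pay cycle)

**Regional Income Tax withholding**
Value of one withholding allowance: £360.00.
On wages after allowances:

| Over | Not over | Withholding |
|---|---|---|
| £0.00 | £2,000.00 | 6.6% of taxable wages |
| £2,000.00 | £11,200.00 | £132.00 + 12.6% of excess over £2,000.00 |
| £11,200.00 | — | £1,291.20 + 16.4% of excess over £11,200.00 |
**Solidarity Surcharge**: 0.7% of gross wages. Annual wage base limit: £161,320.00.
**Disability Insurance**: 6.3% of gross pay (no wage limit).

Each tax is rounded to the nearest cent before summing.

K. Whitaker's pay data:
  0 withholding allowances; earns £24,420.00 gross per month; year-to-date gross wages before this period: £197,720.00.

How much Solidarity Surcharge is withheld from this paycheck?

£0.00

Solidarity Surcharge: YTD £197,720.00 ≥ cap £161,320.00 → £0.00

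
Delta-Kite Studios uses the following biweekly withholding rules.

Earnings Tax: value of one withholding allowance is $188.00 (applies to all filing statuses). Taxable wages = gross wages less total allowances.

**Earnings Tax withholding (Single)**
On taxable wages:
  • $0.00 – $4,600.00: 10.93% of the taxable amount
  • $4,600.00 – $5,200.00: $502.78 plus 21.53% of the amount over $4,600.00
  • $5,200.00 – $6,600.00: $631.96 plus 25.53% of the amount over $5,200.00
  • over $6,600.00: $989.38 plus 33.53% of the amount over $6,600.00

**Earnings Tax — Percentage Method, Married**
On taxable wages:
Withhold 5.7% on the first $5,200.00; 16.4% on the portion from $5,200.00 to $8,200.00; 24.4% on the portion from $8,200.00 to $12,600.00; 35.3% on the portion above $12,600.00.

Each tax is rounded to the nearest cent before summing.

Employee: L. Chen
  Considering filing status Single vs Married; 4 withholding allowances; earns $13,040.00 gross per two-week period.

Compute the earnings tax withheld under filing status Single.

$2,896.57

Earnings Tax (Single): taxable = $13,040.00 − 4×$188.00 = $12,288.00
  $989.38 + 33.53% × ($12,288.00 − $6,600.00) = $989.38 + 33.53% × $5,688.00 = $2,896.57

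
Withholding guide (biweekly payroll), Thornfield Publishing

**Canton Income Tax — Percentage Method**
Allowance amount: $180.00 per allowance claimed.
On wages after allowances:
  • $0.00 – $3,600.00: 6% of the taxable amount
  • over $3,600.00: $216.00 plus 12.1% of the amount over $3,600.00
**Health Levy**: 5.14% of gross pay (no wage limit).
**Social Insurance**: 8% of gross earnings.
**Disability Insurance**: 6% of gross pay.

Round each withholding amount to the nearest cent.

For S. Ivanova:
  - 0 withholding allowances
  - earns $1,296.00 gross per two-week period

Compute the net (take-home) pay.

Canton Income Tax: taxable = $1,296.00
  6% × $1,296.00 = $77.76
Health Levy: 5.14% × $1,296.00 = $66.61
Social Insurance: 8% × $1,296.00 = $103.68
Disability Insurance: 6% × $1,296.00 = $77.76
Total withheld: $77.76 + $66.61 + $103.68 + $77.76 = $325.81
Net pay: $1,296.00 − $325.81 = $970.19

$970.19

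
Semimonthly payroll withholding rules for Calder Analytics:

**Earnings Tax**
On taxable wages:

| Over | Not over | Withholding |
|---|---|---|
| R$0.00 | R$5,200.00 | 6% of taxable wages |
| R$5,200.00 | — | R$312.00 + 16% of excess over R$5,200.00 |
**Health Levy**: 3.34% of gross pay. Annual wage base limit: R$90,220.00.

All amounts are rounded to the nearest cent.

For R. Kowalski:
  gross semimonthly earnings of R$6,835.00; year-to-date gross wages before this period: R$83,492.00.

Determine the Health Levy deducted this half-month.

R$224.72

Health Levy: cap R$90,220.00 − YTD R$83,492.00 = R$6,728.00 subject; 3.34% × R$6,728.00 = R$224.72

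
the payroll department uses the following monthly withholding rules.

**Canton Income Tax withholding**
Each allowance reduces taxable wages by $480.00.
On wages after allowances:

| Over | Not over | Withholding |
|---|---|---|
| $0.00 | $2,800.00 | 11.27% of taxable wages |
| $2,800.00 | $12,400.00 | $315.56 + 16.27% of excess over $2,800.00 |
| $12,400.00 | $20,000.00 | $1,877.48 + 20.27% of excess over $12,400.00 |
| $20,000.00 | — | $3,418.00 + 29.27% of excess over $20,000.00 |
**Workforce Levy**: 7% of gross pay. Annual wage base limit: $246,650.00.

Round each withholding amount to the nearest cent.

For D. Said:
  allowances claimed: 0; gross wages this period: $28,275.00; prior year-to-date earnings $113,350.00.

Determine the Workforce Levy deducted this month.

Workforce Levy: 7% × $28,275.00 = $1,979.25

$1,979.25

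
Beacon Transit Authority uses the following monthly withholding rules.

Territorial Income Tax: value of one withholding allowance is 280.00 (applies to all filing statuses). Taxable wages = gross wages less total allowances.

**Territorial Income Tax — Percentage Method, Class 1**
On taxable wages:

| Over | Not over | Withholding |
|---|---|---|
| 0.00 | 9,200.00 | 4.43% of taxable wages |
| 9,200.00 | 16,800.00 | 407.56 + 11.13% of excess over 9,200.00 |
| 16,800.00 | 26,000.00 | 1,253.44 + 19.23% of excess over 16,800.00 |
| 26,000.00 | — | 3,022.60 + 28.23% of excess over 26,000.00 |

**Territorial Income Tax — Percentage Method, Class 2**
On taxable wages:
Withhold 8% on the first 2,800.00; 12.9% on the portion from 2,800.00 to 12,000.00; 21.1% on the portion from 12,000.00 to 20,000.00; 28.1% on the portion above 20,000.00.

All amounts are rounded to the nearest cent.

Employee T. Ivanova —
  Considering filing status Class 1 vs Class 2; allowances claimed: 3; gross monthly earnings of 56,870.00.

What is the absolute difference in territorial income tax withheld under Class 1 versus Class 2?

1,723.16

Territorial Income Tax (Class 1): taxable = 56,870.00 − 3×280.00 = 56,030.00
  3,022.60 + 28.23% × (56,030.00 − 26,000.00) = 3,022.60 + 28.23% × 30,030.00 = 11,500.07
Territorial Income Tax (Class 2): taxable = 56,870.00 − 3×280.00 = 56,030.00
  3,098.80 + 28.1% × (56,030.00 − 20,000.00) = 3,098.80 + 28.1% × 36,030.00 = 13,223.23
Difference: |11,500.07 − 13,223.23| = 1,723.16 (higher under Class 2)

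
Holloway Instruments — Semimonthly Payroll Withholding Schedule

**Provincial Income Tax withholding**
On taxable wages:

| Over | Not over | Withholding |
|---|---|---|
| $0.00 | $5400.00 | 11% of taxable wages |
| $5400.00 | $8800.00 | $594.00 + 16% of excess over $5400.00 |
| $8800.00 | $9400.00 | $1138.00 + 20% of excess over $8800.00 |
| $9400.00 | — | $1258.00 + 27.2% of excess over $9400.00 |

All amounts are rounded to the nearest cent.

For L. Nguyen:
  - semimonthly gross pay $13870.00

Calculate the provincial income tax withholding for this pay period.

$2473.84

Provincial Income Tax: taxable = $13870.00
  $1258.00 + 27.2% × ($13870.00 − $9400.00) = $1258.00 + 27.2% × $4470.00 = $2473.84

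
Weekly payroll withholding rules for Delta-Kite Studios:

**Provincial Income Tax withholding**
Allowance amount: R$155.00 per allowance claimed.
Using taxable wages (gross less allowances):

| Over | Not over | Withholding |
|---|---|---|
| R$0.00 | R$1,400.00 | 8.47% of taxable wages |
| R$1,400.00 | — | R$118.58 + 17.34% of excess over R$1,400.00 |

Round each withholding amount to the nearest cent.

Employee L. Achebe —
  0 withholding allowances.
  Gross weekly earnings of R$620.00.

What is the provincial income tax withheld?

Provincial Income Tax: taxable = R$620.00
  8.47% × R$620.00 = R$52.51

R$52.51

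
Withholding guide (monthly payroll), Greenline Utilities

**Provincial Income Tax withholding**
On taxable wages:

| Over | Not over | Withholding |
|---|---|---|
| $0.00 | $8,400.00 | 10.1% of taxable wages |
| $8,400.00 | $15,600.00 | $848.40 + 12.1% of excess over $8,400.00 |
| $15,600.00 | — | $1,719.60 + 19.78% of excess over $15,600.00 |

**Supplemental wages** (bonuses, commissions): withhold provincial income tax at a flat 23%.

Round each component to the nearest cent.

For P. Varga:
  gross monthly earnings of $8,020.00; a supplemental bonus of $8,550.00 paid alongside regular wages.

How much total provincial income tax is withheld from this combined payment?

$2,776.52

Provincial Income Tax: taxable = $8,020.00
  10.1% × $8,020.00 = $810.02
Supplemental (23% flat on bonus): 23% × $8,550.00 = $1,966.50
Total provincial income tax: $810.02 + $1,966.50 = $2,776.52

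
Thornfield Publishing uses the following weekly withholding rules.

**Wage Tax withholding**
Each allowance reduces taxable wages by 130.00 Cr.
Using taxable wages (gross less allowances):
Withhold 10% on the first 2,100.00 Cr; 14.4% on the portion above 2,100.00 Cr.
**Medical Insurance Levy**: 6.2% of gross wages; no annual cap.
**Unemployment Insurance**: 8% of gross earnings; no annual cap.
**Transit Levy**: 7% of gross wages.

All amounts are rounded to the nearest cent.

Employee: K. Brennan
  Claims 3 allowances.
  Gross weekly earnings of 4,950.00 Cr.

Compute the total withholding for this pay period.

Wage Tax: taxable = 4,950.00 Cr − 3×130.00 Cr = 4,560.00 Cr
  210.00 Cr + 14.4% × (4,560.00 Cr − 2,100.00 Cr) = 210.00 Cr + 14.4% × 2,460.00 Cr = 564.24 Cr
Medical Insurance Levy: 6.2% × 4,950.00 Cr = 306.90 Cr
Unemployment Insurance: 8% × 4,950.00 Cr = 396.00 Cr
Transit Levy: 7% × 4,950.00 Cr = 346.50 Cr
Total: 564.24 Cr + 306.90 Cr + 396.00 Cr + 346.50 Cr = 1,613.64 Cr

1,613.64 Cr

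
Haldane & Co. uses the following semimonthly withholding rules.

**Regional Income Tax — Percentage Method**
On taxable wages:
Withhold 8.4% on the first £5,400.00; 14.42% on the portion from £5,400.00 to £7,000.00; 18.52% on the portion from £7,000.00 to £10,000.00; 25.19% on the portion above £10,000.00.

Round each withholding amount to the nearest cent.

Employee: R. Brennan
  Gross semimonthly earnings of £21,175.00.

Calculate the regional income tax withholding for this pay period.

Regional Income Tax: taxable = £21,175.00
  £1,239.92 + 25.19% × (£21,175.00 − £10,000.00) = £1,239.92 + 25.19% × £11,175.00 = £4,054.90

£4,054.90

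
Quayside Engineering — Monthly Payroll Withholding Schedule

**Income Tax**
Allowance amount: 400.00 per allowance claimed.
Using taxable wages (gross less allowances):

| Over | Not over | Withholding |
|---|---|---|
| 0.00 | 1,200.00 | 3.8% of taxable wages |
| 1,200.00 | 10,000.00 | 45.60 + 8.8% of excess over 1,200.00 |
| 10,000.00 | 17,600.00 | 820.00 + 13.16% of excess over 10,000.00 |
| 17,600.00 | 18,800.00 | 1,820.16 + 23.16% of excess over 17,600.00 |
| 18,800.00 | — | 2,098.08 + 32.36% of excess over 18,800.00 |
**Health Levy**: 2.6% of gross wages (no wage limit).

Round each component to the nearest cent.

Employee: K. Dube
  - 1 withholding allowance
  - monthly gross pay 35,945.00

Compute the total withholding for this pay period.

8,451.33

Income Tax: taxable = 35,945.00 − 1×400.00 = 35,545.00
  2,098.08 + 32.36% × (35,545.00 − 18,800.00) = 2,098.08 + 32.36% × 16,745.00 = 7,516.76
Health Levy: 2.6% × 35,945.00 = 934.57
Total: 7,516.76 + 934.57 = 8,451.33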